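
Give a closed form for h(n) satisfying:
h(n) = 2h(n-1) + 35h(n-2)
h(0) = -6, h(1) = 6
Characteristic equation: x² - 2x - 35 = 0, which factors as (x - (7))(x - (-5)) = 0.
Roots r₁ = 7, r₂ = -5 (distinct).
General solution: h(n) = A·(7)^n + B·(-5)^n.
From h(0) = -6: A + B = -6.
From h(1) = 6: 7A - 5B = 6.
Solving: A = -2, B = -4.
So h(n) = - 4 \left(-5\right)^{n} - 2 \cdot 7^{n}.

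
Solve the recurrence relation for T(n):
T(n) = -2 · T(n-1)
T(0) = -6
Pure geometric recurrence with ratio -2.
By induction T(n) = T(0) · (-2)^n = - 6 \left(-2\right)^{n}.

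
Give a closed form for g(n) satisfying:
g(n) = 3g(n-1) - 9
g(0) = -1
First-order linear non-homogeneous.
Homogeneous solution: g_h(n) = A·(3)^n.
Try constant particular solution g_p = K: K = 3K - 9 ⇒ K = \frac{9}{2}.
General: g(n) = A·(3)^n + \frac{9}{2}.
Apply g(0) = -1: A + \frac{9}{2} = -1 ⇒ A = - \frac{11}{2}.
So g(n) = \frac{9}{2} - \frac{11 \cdot 3^{n}}{2}.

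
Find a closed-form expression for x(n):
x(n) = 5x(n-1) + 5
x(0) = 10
First-order linear non-homogeneous.
Homogeneous solution: x_h(n) = A·(5)^n.
Try constant particular solution x_p = K: K = 5K + 5 ⇒ K = - \frac{5}{4}.
General: x(n) = A·(5)^n - \frac{5}{4}.
Apply x(0) = 10: A - \frac{5}{4} = 10 ⇒ A = \frac{45}{4}.
So x(n) = \frac{45 \cdot 5^{n}}{4} - \frac{5}{4}.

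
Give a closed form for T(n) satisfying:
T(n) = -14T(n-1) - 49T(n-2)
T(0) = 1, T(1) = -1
Characteristic equation: x² + 14x + 49 = 0, which is (x - (-7))².
Repeated root r = -7.
General solution: T(n) = (A + Bn)·(-7)^n.
From T(0) = 1: A = 1.
From T(1) = -1: (A + B)·(-7) = -1 ⇒ B = - \frac{6}{7}.
So T(n) = \left(1 - \frac{6 n}{7}\right) \cdot (-7)^n.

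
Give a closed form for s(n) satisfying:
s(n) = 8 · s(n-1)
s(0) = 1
Pure geometric recurrence with ratio 8.
By induction s(n) = s(0) · (8)^n = 8^{n}.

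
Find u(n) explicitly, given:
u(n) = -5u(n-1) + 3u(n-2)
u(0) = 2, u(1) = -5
Characteristic equation: x² + 5x - 3 = 0.
Discriminant Δ = (-5)² + 4·(3) = 37.
Roots r₁,₂ = (-5 ± √37)/2, so r₁ = - \frac{5}{2} + \frac{\sqrt{37}}{2}, r₂ = - \frac{\sqrt{37}}{2} - \frac{5}{2}.
General solution: u(n) = A·r₁^n + B·r₂^n.
From the initial conditions, A + B = 2 and r₁A + r₂B = -5.
Since r₁ - r₂ = √37: A = (-5 - (2)r₂)/√37 = 1, and B = 2 - A = 1.
So u(n) = \left(1\right)\left(- \frac{5}{2} + \frac{\sqrt{37}}{2}\right)^n + \left(1\right)\left(- \frac{\sqrt{37}}{2} - \frac{5}{2}\right)^n.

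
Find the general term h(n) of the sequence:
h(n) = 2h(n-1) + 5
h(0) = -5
First-order linear non-homogeneous.
Homogeneous solution: h_h(n) = A·(2)^n.
Try constant particular solution h_p = K: K = 2K + 5 ⇒ K = -5.
General: h(n) = A·(2)^n - 5.
Apply h(0) = -5: A - 5 = -5 ⇒ A = 0.
So h(n) = -5.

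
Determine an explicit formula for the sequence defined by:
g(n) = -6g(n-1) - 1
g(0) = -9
First-order linear non-homogeneous.
Homogeneous solution: g_h(n) = A·(-6)^n.
Try constant particular solution g_p = K: K = -6K - 1 ⇒ K = - \frac{1}{7}.
General: g(n) = A·(-6)^n - \frac{1}{7}.
Apply g(0) = -9: A - \frac{1}{7} = -9 ⇒ A = - \frac{62}{7}.
So g(n) = - \frac{62 \left(-6\right)^{n}}{7} - \frac{1}{7}.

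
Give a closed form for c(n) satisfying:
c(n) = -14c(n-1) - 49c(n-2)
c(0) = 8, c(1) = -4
Characteristic equation: x² + 14x + 49 = 0, which is (x - (-7))².
Repeated root r = -7.
General solution: c(n) = (A + Bn)·(-7)^n.
From c(0) = 8: A = 8.
From c(1) = -4: (A + B)·(-7) = -4 ⇒ B = - \frac{52}{7}.
So c(n) = \left(8 - \frac{52 n}{7}\right) \cdot (-7)^n.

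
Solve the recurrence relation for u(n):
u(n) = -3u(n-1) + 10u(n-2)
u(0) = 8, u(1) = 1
Characteristic equation: x² + 3x - 10 = 0, which factors as (x - (2))(x - (-5)) = 0.
Roots r₁ = 2, r₂ = -5 (distinct).
General solution: u(n) = A·(2)^n + B·(-5)^n.
From u(0) = 8: A + B = 8.
From u(1) = 1: 2A - 5B = 1.
Solving: A = \frac{41}{7}, B = \frac{15}{7}.
So u(n) = \frac{15 \left(-5\right)^{n}}{7} + \frac{41 \cdot 2^{n}}{7}.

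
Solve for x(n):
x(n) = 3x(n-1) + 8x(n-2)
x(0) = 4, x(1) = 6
Characteristic equation: x² - 3x - 8 = 0.
Discriminant Δ = (3)² + 4·(8) = 41.
Roots r₁,₂ = (3 ± √41)/2, so r₁ = \frac{3}{2} + \frac{\sqrt{41}}{2}, r₂ = \frac{3}{2} - \frac{\sqrt{41}}{2}.
General solution: x(n) = A·r₁^n + B·r₂^n.
From the initial conditions, A + B = 4 and r₁A + r₂B = 6.
Since r₁ - r₂ = √41: A = (6 - (4)r₂)/√41 = 2, and B = 4 - A = 2.
So x(n) = \left(2\right)\left(\frac{3}{2} + \frac{\sqrt{41}}{2}\right)^n + \left(2\right)\left(\frac{3}{2} - \frac{\sqrt{41}}{2}\right)^n.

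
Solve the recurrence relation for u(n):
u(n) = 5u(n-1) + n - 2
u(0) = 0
First-order linear with linear forcing.
Homogeneous solution: u_h(n) = A·(5)^n.
Try particular u_p(n) = pn + q. Substituting:
  pn + q = 5(p(n-1) + q) + n - 2.
Matching the n-coefficient: p = 5p + 1 ⇒ p = - \frac{1}{4}.
Matching constants: q = -5p + 5q - 2 ⇒ q = \frac{3}{16}.
General: u(n) = A·(5)^n - \frac{n}{4} + \frac{3}{16}.
Apply u(0) = 0: A + \frac{3}{16} = 0 ⇒ A = - \frac{3}{16}.
So u(n) = - \frac{3 \cdot 5^{n}}{16} - \frac{n}{4} + \frac{3}{16}.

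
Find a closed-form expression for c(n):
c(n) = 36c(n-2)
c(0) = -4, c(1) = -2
Characteristic equation: x² - 36 = 0, which factors as (x - (6))(x - (-6)) = 0.
Roots r₁ = 6, r₂ = -6 (distinct).
General solution: c(n) = A·(6)^n + B·(-6)^n.
From c(0) = -4: A + B = -4.
From c(1) = -2: 6A - 6B = -2.
Solving: A = - \frac{13}{6}, B = - \frac{11}{6}.
So c(n) = - \frac{11 \left(-6\right)^{n}}{6} - \frac{13 \cdot 6^{n}}{6}.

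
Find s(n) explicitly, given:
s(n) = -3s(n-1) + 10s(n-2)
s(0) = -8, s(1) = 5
Characteristic equation: x² + 3x - 10 = 0, which factors as (x - (-5))(x - (2)) = 0.
Roots r₁ = -5, r₂ = 2 (distinct).
General solution: s(n) = A·(-5)^n + B·(2)^n.
From s(0) = -8: A + B = -8.
From s(1) = 5: -5A + 2B = 5.
Solving: A = -3, B = -5.
So s(n) = - 3 \left(-5\right)^{n} - 5 \cdot 2^{n}.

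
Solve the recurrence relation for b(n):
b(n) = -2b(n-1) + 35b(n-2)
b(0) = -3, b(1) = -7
Characteristic equation: x² + 2x - 35 = 0, which factors as (x - (5))(x - (-7)) = 0.
Roots r₁ = 5, r₂ = -7 (distinct).
General solution: b(n) = A·(5)^n + B·(-7)^n.
From b(0) = -3: A + B = -3.
From b(1) = -7: 5A - 7B = -7.
Solving: A = - \frac{7}{3}, B = - \frac{2}{3}.
So b(n) = - \frac{2 \left(-7\right)^{n}}{3} - \frac{7 \cdot 5^{n}}{3}.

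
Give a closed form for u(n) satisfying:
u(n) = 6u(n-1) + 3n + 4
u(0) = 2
First-order linear with linear forcing.
Homogeneous solution: u_h(n) = A·(6)^n.
Try particular u_p(n) = pn + q. Substituting:
  pn + q = 6(p(n-1) + q) + 3n + 4.
Matching the n-coefficient: p = 6p + 3 ⇒ p = - \frac{3}{5}.
Matching constants: q = -6p + 6q + 4 ⇒ q = - \frac{38}{25}.
General: u(n) = A·(6)^n - \frac{3 n}{5} - \frac{38}{25}.
Apply u(0) = 2: A - \frac{38}{25} = 2 ⇒ A = \frac{88}{25}.
So u(n) = \frac{88 \cdot 6^{n}}{25} - \frac{3 n}{5} - \frac{38}{25}.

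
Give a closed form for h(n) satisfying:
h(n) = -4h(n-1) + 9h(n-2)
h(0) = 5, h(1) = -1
Characteristic equation: x² + 4x - 9 = 0.
Discriminant Δ = (-4)² + 4·(9) = 52.
Roots r₁,₂ = (-4 ± √52)/2, so r₁ = -2 + \sqrt{13}, r₂ = - \sqrt{13} - 2.
General solution: h(n) = A·r₁^n + B·r₂^n.
From the initial conditions, A + B = 5 and r₁A + r₂B = -1.
Since r₁ - r₂ = √52: A = (-1 - (5)r₂)/√52 = \frac{9 \sqrt{13}}{26} + \frac{5}{2}, and B = 5 - A = \frac{5}{2} - \frac{9 \sqrt{13}}{26}.
So h(n) = \left(\frac{9 \sqrt{13}}{26} + \frac{5}{2}\right)\left(-2 + \sqrt{13}\right)^n + \left(\frac{5}{2} - \frac{9 \sqrt{13}}{26}\right)\left(- \sqrt{13} - 2\right)^n.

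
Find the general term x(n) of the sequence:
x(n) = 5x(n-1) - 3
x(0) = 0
First-order linear non-homogeneous.
Homogeneous solution: x_h(n) = A·(5)^n.
Try constant particular solution x_p = K: K = 5K - 3 ⇒ K = \frac{3}{4}.
General: x(n) = A·(5)^n + \frac{3}{4}.
Apply x(0) = 0: A + \frac{3}{4} = 0 ⇒ A = - \frac{3}{4}.
So x(n) = \frac{3}{4} - \frac{3 \cdot 5^{n}}{4}.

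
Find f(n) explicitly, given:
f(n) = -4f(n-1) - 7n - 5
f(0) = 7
First-order linear with linear forcing.
Homogeneous solution: f_h(n) = A·(-4)^n.
Try particular f_p(n) = pn + q. Substituting:
  pn + q = -4(p(n-1) + q) - 7n - 5.
Matching the n-coefficient: p = -4p - 7 ⇒ p = - \frac{7}{5}.
Matching constants: q = 4p - 4q - 5 ⇒ q = - \frac{53}{25}.
General: f(n) = A·(-4)^n - \frac{7 n}{5} - \frac{53}{25}.
Apply f(0) = 7: A - \frac{53}{25} = 7 ⇒ A = \frac{228}{25}.
So f(n) = \frac{228 \left(-4\right)^{n}}{25} - \frac{7 n}{5} - \frac{53}{25}.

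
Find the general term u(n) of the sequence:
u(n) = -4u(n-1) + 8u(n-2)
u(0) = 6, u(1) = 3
Characteristic equation: x² + 4x - 8 = 0.
Discriminant Δ = (-4)² + 4·(8) = 48.
Roots r₁,₂ = (-4 ± √48)/2, so r₁ = -2 + 2 \sqrt{3}, r₂ = - 2 \sqrt{3} - 2.
General solution: u(n) = A·r₁^n + B·r₂^n.
From the initial conditions, A + B = 6 and r₁A + r₂B = 3.
Since r₁ - r₂ = √48: A = (3 - (6)r₂)/√48 = \frac{5 \sqrt{3}}{4} + 3, and B = 6 - A = 3 - \frac{5 \sqrt{3}}{4}.
So u(n) = \left(\frac{5 \sqrt{3}}{4} + 3\right)\left(-2 + 2 \sqrt{3}\right)^n + \left(3 - \frac{5 \sqrt{3}}{4}\right)\left(- 2 \sqrt{3} - 2\right)^n.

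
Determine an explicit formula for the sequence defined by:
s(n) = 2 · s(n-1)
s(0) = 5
Pure geometric recurrence with ratio 2.
By induction s(n) = s(0) · (2)^n = 5 \cdot 2^{n}.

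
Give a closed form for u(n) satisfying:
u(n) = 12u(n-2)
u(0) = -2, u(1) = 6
Characteristic equation: x² - 12 = 0.
Discriminant Δ = (0)² + 4·(12) = 48.
Roots r₁,₂ = (0 ± √48)/2, so r₁ = 2 \sqrt{3}, r₂ = - 2 \sqrt{3}.
General solution: u(n) = A·r₁^n + B·r₂^n.
From the initial conditions, A + B = -2 and r₁A + r₂B = 6.
Since r₁ - r₂ = √48: A = (6 - (-2)r₂)/√48 = -1 + \frac{\sqrt{3}}{2}, and B = -2 - A = -1 - \frac{\sqrt{3}}{2}.
So u(n) = \left(-1 + \frac{\sqrt{3}}{2}\right)\left(2 \sqrt{3}\right)^n + \left(-1 - \frac{\sqrt{3}}{2}\right)\left(- 2 \sqrt{3}\right)^n.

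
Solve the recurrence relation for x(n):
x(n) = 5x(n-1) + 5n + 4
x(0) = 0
First-order linear with linear forcing.
Homogeneous solution: x_h(n) = A·(5)^n.
Try particular x_p(n) = pn + q. Substituting:
  pn + q = 5(p(n-1) + q) + 5n + 4.
Matching the n-coefficient: p = 5p + 5 ⇒ p = - \frac{5}{4}.
Matching constants: q = -5p + 5q + 4 ⇒ q = - \frac{41}{16}.
General: x(n) = A·(5)^n - \frac{5 n}{4} - \frac{41}{16}.
Apply x(0) = 0: A - \frac{41}{16} = 0 ⇒ A = \frac{41}{16}.
So x(n) = \frac{41 \cdot 5^{n}}{16} - \frac{5 n}{4} - \frac{41}{16}.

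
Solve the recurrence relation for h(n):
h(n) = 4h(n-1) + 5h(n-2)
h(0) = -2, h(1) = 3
Characteristic equation: x² - 4x - 5 = 0, which factors as (x - (-1))(x - (5)) = 0.
Roots r₁ = -1, r₂ = 5 (distinct).
General solution: h(n) = A·(-1)^n + B·(5)^n.
From h(0) = -2: A + B = -2.
From h(1) = 3: -A + 5B = 3.
Solving: A = - \frac{13}{6}, B = \frac{1}{6}.
So h(n) = - \frac{13 \left(-1\right)^{n}}{6} + \frac{5^{n}}{6}.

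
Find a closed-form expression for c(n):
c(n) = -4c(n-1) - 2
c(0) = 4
First-order linear non-homogeneous.
Homogeneous solution: c_h(n) = A·(-4)^n.
Try constant particular solution c_p = K: K = -4K - 2 ⇒ K = - \frac{2}{5}.
General: c(n) = A·(-4)^n - \frac{2}{5}.
Apply c(0) = 4: A - \frac{2}{5} = 4 ⇒ A = \frac{22}{5}.
So c(n) = \frac{22 \left(-4\right)^{n}}{5} - \frac{2}{5}.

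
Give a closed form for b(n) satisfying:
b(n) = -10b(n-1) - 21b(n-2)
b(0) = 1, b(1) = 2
Characteristic equation: x² + 10x + 21 = 0, which factors as (x - (-3))(x - (-7)) = 0.
Roots r₁ = -3, r₂ = -7 (distinct).
General solution: b(n) = A·(-3)^n + B·(-7)^n.
From b(0) = 1: A + B = 1.
From b(1) = 2: -3A - 7B = 2.
Solving: A = \frac{9}{4}, B = - \frac{5}{4}.
So b(n) = \frac{9 \left(-3\right)^{n}}{4} - \frac{5 \left(-7\right)^{n}}{4}.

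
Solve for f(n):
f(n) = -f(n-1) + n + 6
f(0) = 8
First-order linear with linear forcing.
Homogeneous solution: f_h(n) = A·(-1)^n.
Try particular f_p(n) = pn + q. Substituting:
  pn + q = -(p(n-1) + q) + n + 6.
Matching the n-coefficient: p = -p + 1 ⇒ p = \frac{1}{2}.
Matching constants: q = p - q + 6 ⇒ q = \frac{13}{4}.
General: f(n) = A·(-1)^n + \frac{n}{2} + \frac{13}{4}.
Apply f(0) = 8: A + \frac{13}{4} = 8 ⇒ A = \frac{19}{4}.
So f(n) = \frac{19 \left(-1\right)^{n}}{4} + \frac{n}{2} + \frac{13}{4}.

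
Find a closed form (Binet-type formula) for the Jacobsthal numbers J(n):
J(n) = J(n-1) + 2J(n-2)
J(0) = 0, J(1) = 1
This is the Jacobsthal sequence.
Characteristic equation: x² - x - 2 = 0; roots r₁ = 2, r₂ = -1.
General: J(n) = A·r₁^n + B·r₂^n. Solving with J(0)=0, J(1)=1 gives A = \frac{1}{3}, B = - \frac{1}{3}.
So J(n) = - \frac{\left(-1\right)^{n}}{3} + \frac{2^{n}}{3}.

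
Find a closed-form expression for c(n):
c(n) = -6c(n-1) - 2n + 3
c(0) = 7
First-order linear with linear forcing.
Homogeneous solution: c_h(n) = A·(-6)^n.
Try particular c_p(n) = pn + q. Substituting:
  pn + q = -6(p(n-1) + q) - 2n + 3.
Matching the n-coefficient: p = -6p - 2 ⇒ p = - \frac{2}{7}.
Matching constants: q = 6p - 6q + 3 ⇒ q = \frac{9}{49}.
General: c(n) = A·(-6)^n - \frac{2 n}{7} + \frac{9}{49}.
Apply c(0) = 7: A + \frac{9}{49} = 7 ⇒ A = \frac{334}{49}.
So c(n) = \frac{334 \left(-6\right)^{n}}{49} - \frac{2 n}{7} + \frac{9}{49}.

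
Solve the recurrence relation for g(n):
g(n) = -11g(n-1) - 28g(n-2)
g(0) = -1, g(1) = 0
Characteristic equation: x² + 11x + 28 = 0, which factors as (x - (-4))(x - (-7)) = 0.
Roots r₁ = -4, r₂ = -7 (distinct).
General solution: g(n) = A·(-4)^n + B·(-7)^n.
From g(0) = -1: A + B = -1.
From g(1) = 0: -4A - 7B = 0.
Solving: A = - \frac{7}{3}, B = \frac{4}{3}.
So g(n) = - \frac{7 \left(-4\right)^{n}}{3} + \frac{4 \left(-7\right)^{n}}{3}.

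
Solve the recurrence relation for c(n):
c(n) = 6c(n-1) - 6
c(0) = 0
First-order linear non-homogeneous.
Homogeneous solution: c_h(n) = A·(6)^n.
Try constant particular solution c_p = K: K = 6K - 6 ⇒ K = \frac{6}{5}.
General: c(n) = A·(6)^n + \frac{6}{5}.
Apply c(0) = 0: A + \frac{6}{5} = 0 ⇒ A = - \frac{6}{5}.
So c(n) = \frac{6}{5} - \frac{6 \cdot 6^{n}}{5}.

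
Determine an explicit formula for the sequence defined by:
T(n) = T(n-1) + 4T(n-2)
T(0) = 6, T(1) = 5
Characteristic equation: x² - x - 4 = 0.
Discriminant Δ = (1)² + 4·(4) = 17.
Roots r₁,₂ = (1 ± √17)/2, so r₁ = \frac{1}{2} + \frac{\sqrt{17}}{2}, r₂ = \frac{1}{2} - \frac{\sqrt{17}}{2}.
General solution: T(n) = A·r₁^n + B·r₂^n.
From the initial conditions, A + B = 6 and r₁A + r₂B = 5.
Since r₁ - r₂ = √17: A = (5 - (6)r₂)/√17 = \frac{2 \sqrt{17}}{17} + 3, and B = 6 - A = 3 - \frac{2 \sqrt{17}}{17}.
So T(n) = \left(\frac{2 \sqrt{17}}{17} + 3\right)\left(\frac{1}{2} + \frac{\sqrt{17}}{2}\right)^n + \left(3 - \frac{2 \sqrt{17}}{17}\right)\left(\frac{1}{2} - \frac{\sqrt{17}}{2}\right)^n.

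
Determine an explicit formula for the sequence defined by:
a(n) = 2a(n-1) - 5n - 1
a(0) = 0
First-order linear with linear forcing.
Homogeneous solution: a_h(n) = A·(2)^n.
Try particular a_p(n) = pn + q. Substituting:
  pn + q = 2(p(n-1) + q) - 5n - 1.
Matching the n-coefficient: p = 2p - 5 ⇒ p = 5.
Matching constants: q = -2p + 2q - 1 ⇒ q = 11.
General: a(n) = A·(2)^n + 5 n + 11.
Apply a(0) = 0: A + 11 = 0 ⇒ A = -11.
So a(n) = - 11 \cdot 2^{n} + 5 n + 11.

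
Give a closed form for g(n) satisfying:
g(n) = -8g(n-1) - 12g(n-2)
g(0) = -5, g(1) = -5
Characteristic equation: x² + 8x + 12 = 0, which factors as (x - (-6))(x - (-2)) = 0.
Roots r₁ = -6, r₂ = -2 (distinct).
General solution: g(n) = A·(-6)^n + B·(-2)^n.
From g(0) = -5: A + B = -5.
From g(1) = -5: -6A - 2B = -5.
Solving: A = \frac{15}{4}, B = - \frac{35}{4}.
So g(n) = - \frac{35 \left(-2\right)^{n}}{4} + \frac{15 \left(-6\right)^{n}}{4}.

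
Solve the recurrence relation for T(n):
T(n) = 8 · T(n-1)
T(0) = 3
Pure geometric recurrence with ratio 8.
By induction T(n) = T(0) · (8)^n = 3 \cdot 8^{n}.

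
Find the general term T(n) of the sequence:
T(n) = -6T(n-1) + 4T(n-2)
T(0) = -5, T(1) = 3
Characteristic equation: x² + 6x - 4 = 0.
Discriminant Δ = (-6)² + 4·(4) = 52.
Roots r₁,₂ = (-6 ± √52)/2, so r₁ = -3 + \sqrt{13}, r₂ = - \sqrt{13} - 3.
General solution: T(n) = A·r₁^n + B·r₂^n.
From the initial conditions, A + B = -5 and r₁A + r₂B = 3.
Since r₁ - r₂ = √52: A = (3 - (-5)r₂)/√52 = - \frac{5}{2} - \frac{6 \sqrt{13}}{13}, and B = -5 - A = - \frac{5}{2} + \frac{6 \sqrt{13}}{13}.
So T(n) = \left(- \frac{5}{2} - \frac{6 \sqrt{13}}{13}\right)\left(-3 + \sqrt{13}\right)^n + \left(- \frac{5}{2} + \frac{6 \sqrt{13}}{13}\right)\left(- \sqrt{13} - 3\right)^n.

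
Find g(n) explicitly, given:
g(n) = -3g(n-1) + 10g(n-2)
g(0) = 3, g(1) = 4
Characteristic equation: x² + 3x - 10 = 0, which factors as (x - (-5))(x - (2)) = 0.
Roots r₁ = -5, r₂ = 2 (distinct).
General solution: g(n) = A·(-5)^n + B·(2)^n.
From g(0) = 3: A + B = 3.
From g(1) = 4: -5A + 2B = 4.
Solving: A = \frac{2}{7}, B = \frac{19}{7}.
So g(n) = \frac{2 \left(-5\right)^{n}}{7} + \frac{19 \cdot 2^{n}}{7}.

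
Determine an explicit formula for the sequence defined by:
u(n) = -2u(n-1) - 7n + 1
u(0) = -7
First-order linear with linear forcing.
Homogeneous solution: u_h(n) = A·(-2)^n.
Try particular u_p(n) = pn + q. Substituting:
  pn + q = -2(p(n-1) + q) - 7n + 1.
Matching the n-coefficient: p = -2p - 7 ⇒ p = - \frac{7}{3}.
Matching constants: q = 2p - 2q + 1 ⇒ q = - \frac{11}{9}.
General: u(n) = A·(-2)^n - \frac{7 n}{3} - \frac{11}{9}.
Apply u(0) = -7: A - \frac{11}{9} = -7 ⇒ A = - \frac{52}{9}.
So u(n) = - \frac{52 \left(-2\right)^{n}}{9} - \frac{7 n}{3} - \frac{11}{9}.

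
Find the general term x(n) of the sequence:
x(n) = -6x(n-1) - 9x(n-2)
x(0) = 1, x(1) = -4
Characteristic equation: x² + 6x + 9 = 0, which is (x - (-3))².
Repeated root r = -3.
General solution: x(n) = (A + Bn)·(-3)^n.
From x(0) = 1: A = 1.
From x(1) = -4: (A + B)·(-3) = -4 ⇒ B = \frac{1}{3}.
So x(n) = \left(\frac{n}{3} + 1\right) \cdot (-3)^n.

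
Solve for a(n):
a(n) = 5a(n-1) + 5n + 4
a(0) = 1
First-order linear with linear forcing.
Homogeneous solution: a_h(n) = A·(5)^n.
Try particular a_p(n) = pn + q. Substituting:
  pn + q = 5(p(n-1) + q) + 5n + 4.
Matching the n-coefficient: p = 5p + 5 ⇒ p = - \frac{5}{4}.
Matching constants: q = -5p + 5q + 4 ⇒ q = - \frac{41}{16}.
General: a(n) = A·(5)^n - \frac{5 n}{4} - \frac{41}{16}.
Apply a(0) = 1: A - \frac{41}{16} = 1 ⇒ A = \frac{57}{16}.
So a(n) = \frac{57 \cdot 5^{n}}{16} - \frac{5 n}{4} - \frac{41}{16}.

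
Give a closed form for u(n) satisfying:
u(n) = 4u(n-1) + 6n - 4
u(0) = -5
First-order linear with linear forcing.
Homogeneous solution: u_h(n) = A·(4)^n.
Try particular u_p(n) = pn + q. Substituting:
  pn + q = 4(p(n-1) + q) + 6n - 4.
Matching the n-coefficient: p = 4p + 6 ⇒ p = -2.
Matching constants: q = -4p + 4q - 4 ⇒ q = - \frac{4}{3}.
General: u(n) = A·(4)^n - 2 n - \frac{4}{3}.
Apply u(0) = -5: A - \frac{4}{3} = -5 ⇒ A = - \frac{11}{3}.
So u(n) = - \frac{11 \cdot 4^{n}}{3} - 2 n - \frac{4}{3}.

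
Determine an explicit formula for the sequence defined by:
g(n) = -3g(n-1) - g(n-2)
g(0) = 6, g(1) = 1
Characteristic equation: x² + 3x + 1 = 0.
Discriminant Δ = (-3)² + 4·(-1) = 5.
Roots r₁,₂ = (-3 ± √5)/2, so r₁ = - \frac{3}{2} + \frac{\sqrt{5}}{2}, r₂ = - \frac{3}{2} - \frac{\sqrt{5}}{2}.
General solution: g(n) = A·r₁^n + B·r₂^n.
From the initial conditions, A + B = 6 and r₁A + r₂B = 1.
Since r₁ - r₂ = √5: A = (1 - (6)r₂)/√5 = 3 + 2 \sqrt{5}, and B = 6 - A = 3 - 2 \sqrt{5}.
So g(n) = \left(3 + 2 \sqrt{5}\right)\left(- \frac{3}{2} + \frac{\sqrt{5}}{2}\right)^n + \left(3 - 2 \sqrt{5}\right)\left(- \frac{3}{2} - \frac{\sqrt{5}}{2}\right)^n.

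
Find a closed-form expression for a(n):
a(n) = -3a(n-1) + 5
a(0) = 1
First-order linear non-homogeneous.
Homogeneous solution: a_h(n) = A·(-3)^n.
Try constant particular solution a_p = K: K = -3K + 5 ⇒ K = \frac{5}{4}.
General: a(n) = A·(-3)^n + \frac{5}{4}.
Apply a(0) = 1: A + \frac{5}{4} = 1 ⇒ A = - \frac{1}{4}.
So a(n) = \frac{5}{4} - \frac{\left(-3\right)^{n}}{4}.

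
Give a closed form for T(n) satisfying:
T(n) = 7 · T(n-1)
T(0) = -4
Pure geometric recurrence with ratio 7.
By induction T(n) = T(0) · (7)^n = - 4 \cdot 7^{n}.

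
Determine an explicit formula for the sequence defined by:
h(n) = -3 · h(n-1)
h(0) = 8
Pure geometric recurrence with ratio -3.
By induction h(n) = h(0) · (-3)^n = 8 \left(-3\right)^{n}.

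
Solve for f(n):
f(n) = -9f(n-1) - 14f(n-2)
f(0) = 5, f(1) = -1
Characteristic equation: x² + 9x + 14 = 0, which factors as (x - (-7))(x - (-2)) = 0.
Roots r₁ = -7, r₂ = -2 (distinct).
General solution: f(n) = A·(-7)^n + B·(-2)^n.
From f(0) = 5: A + B = 5.
From f(1) = -1: -7A - 2B = -1.
Solving: A = - \frac{9}{5}, B = \frac{34}{5}.
So f(n) = \frac{34 \left(-2\right)^{n}}{5} - \frac{9 \left(-7\right)^{n}}{5}.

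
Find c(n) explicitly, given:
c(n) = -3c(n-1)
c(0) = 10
This is a homogeneous first-order recurrence with ratio -3.
By induction c(n) = c(0) · (-3)^n = 10 \left(-3\right)^{n}.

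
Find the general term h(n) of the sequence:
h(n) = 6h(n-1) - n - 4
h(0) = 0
First-order linear with linear forcing.
Homogeneous solution: h_h(n) = A·(6)^n.
Try particular h_p(n) = pn + q. Substituting:
  pn + q = 6(p(n-1) + q) - n - 4.
Matching the n-coefficient: p = 6p - 1 ⇒ p = \frac{1}{5}.
Matching constants: q = -6p + 6q - 4 ⇒ q = \frac{26}{25}.
General: h(n) = A·(6)^n + \frac{n}{5} + \frac{26}{25}.
Apply h(0) = 0: A + \frac{26}{25} = 0 ⇒ A = - \frac{26}{25}.
So h(n) = - \frac{26 \cdot 6^{n}}{25} + \frac{n}{5} + \frac{26}{25}.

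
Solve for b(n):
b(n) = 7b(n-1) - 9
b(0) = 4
First-order linear non-homogeneous.
Homogeneous solution: b_h(n) = A·(7)^n.
Try constant particular solution b_p = K: K = 7K - 9 ⇒ K = \frac{3}{2}.
General: b(n) = A·(7)^n + \frac{3}{2}.
Apply b(0) = 4: A + \frac{3}{2} = 4 ⇒ A = \frac{5}{2}.
So b(n) = \frac{5 \cdot 7^{n}}{2} + \frac{3}{2}.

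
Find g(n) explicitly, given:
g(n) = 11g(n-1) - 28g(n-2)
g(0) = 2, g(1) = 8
Characteristic equation: x² - 11x + 28 = 0, which factors as (x - (7))(x - (4)) = 0.
Roots r₁ = 7, r₂ = 4 (distinct).
General solution: g(n) = A·(7)^n + B·(4)^n.
From g(0) = 2: A + B = 2.
From g(1) = 8: 7A + 4B = 8.
Solving: A = 0, B = 2.
So g(n) = 2 \cdot 4^{n}.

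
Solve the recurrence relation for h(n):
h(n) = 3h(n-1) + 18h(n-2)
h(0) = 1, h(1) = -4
Characteristic equation: x² - 3x - 18 = 0, which factors as (x - (6))(x - (-3)) = 0.
Roots r₁ = 6, r₂ = -3 (distinct).
General solution: h(n) = A·(6)^n + B·(-3)^n.
From h(0) = 1: A + B = 1.
From h(1) = -4: 6A - 3B = -4.
Solving: A = - \frac{1}{9}, B = \frac{10}{9}.
So h(n) = \frac{10 \left(-3\right)^{n}}{9} - \frac{6^{n}}{9}.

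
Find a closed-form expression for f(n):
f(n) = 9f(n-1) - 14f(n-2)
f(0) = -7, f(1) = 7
Characteristic equation: x² - 9x + 14 = 0, which factors as (x - (2))(x - (7)) = 0.
Roots r₁ = 2, r₂ = 7 (distinct).
General solution: f(n) = A·(2)^n + B·(7)^n.
From f(0) = -7: A + B = -7.
From f(1) = 7: 2A + 7B = 7.
Solving: A = - \frac{56}{5}, B = \frac{21}{5}.
So f(n) = - \frac{56 \cdot 2^{n}}{5} + \frac{21 \cdot 7^{n}}{5}.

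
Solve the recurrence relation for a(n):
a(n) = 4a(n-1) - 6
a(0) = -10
First-order linear non-homogeneous.
Homogeneous solution: a_h(n) = A·(4)^n.
Try constant particular solution a_p = K: K = 4K - 6 ⇒ K = 2.
General: a(n) = A·(4)^n + 2.
Apply a(0) = -10: A + 2 = -10 ⇒ A = -12.
So a(n) = 2 - 12 \cdot 4^{n}.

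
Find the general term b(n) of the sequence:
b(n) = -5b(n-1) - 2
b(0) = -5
First-order linear non-homogeneous.
Homogeneous solution: b_h(n) = A·(-5)^n.
Try constant particular solution b_p = K: K = -5K - 2 ⇒ K = - \frac{1}{3}.
General: b(n) = A·(-5)^n - \frac{1}{3}.
Apply b(0) = -5: A - \frac{1}{3} = -5 ⇒ A = - \frac{14}{3}.
So b(n) = - \frac{14 \left(-5\right)^{n}}{3} - \frac{1}{3}.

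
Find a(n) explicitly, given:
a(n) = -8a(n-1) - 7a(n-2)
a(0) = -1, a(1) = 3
Characteristic equation: x² + 8x + 7 = 0, which factors as (x - (-1))(x - (-7)) = 0.
Roots r₁ = -1, r₂ = -7 (distinct).
General solution: a(n) = A·(-1)^n + B·(-7)^n.
From a(0) = -1: A + B = -1.
From a(1) = 3: -A - 7B = 3.
Solving: A = - \frac{2}{3}, B = - \frac{1}{3}.
So a(n) = - \frac{2 \left(-1\right)^{n}}{3} - \frac{\left(-7\right)^{n}}{3}.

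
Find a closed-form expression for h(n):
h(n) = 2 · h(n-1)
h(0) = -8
Pure geometric recurrence with ratio 2.
By induction h(n) = h(0) · (2)^n = - 8 \cdot 2^{n}.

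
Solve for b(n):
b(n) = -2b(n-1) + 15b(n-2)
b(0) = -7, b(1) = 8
Characteristic equation: x² + 2x - 15 = 0, which factors as (x - (-5))(x - (3)) = 0.
Roots r₁ = -5, r₂ = 3 (distinct).
General solution: b(n) = A·(-5)^n + B·(3)^n.
From b(0) = -7: A + B = -7.
From b(1) = 8: -5A + 3B = 8.
Solving: A = - \frac{29}{8}, B = - \frac{27}{8}.
So b(n) = - \frac{29 \left(-5\right)^{n}}{8} - \frac{27 \cdot 3^{n}}{8}.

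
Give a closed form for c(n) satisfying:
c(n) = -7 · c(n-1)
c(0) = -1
Pure geometric recurrence with ratio -7.
By induction c(n) = c(0) · (-7)^n = - \left(-7\right)^{n}.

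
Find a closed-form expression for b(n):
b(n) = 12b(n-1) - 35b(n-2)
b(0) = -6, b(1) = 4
Characteristic equation: x² - 12x + 35 = 0, which factors as (x - (5))(x - (7)) = 0.
Roots r₁ = 5, r₂ = 7 (distinct).
General solution: b(n) = A·(5)^n + B·(7)^n.
From b(0) = -6: A + B = -6.
From b(1) = 4: 5A + 7B = 4.
Solving: A = -23, B = 17.
So b(n) = - 23 \cdot 5^{n} + 17 \cdot 7^{n}.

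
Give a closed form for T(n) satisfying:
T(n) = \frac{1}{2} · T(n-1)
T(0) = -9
Pure geometric recurrence with ratio \frac{1}{2}.
By induction T(n) = T(0) · (\frac{1}{2})^n = - 9 \cdot 2^{- n}.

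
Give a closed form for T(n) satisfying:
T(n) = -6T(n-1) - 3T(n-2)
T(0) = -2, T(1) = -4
Characteristic equation: x² + 6x + 3 = 0.
Discriminant Δ = (-6)² + 4·(-3) = 24.
Roots r₁,₂ = (-6 ± √24)/2, so r₁ = -3 + \sqrt{6}, r₂ = -3 - \sqrt{6}.
General solution: T(n) = A·r₁^n + B·r₂^n.
From the initial conditions, A + B = -2 and r₁A + r₂B = -4.
Since r₁ - r₂ = √24: A = (-4 - (-2)r₂)/√24 = - \frac{5 \sqrt{6}}{6} - 1, and B = -2 - A = -1 + \frac{5 \sqrt{6}}{6}.
So T(n) = \left(- \frac{5 \sqrt{6}}{6} - 1\right)\left(-3 + \sqrt{6}\right)^n + \left(-1 + \frac{5 \sqrt{6}}{6}\right)\left(-3 - \sqrt{6}\right)^n.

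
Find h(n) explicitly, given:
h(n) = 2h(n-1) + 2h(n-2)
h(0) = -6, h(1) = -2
Characteristic equation: x² - 2x - 2 = 0.
Discriminant Δ = (2)² + 4·(2) = 12.
Roots r₁,₂ = (2 ± √12)/2, so r₁ = 1 + \sqrt{3}, r₂ = 1 - \sqrt{3}.
General solution: h(n) = A·r₁^n + B·r₂^n.
From the initial conditions, A + B = -6 and r₁A + r₂B = -2.
Since r₁ - r₂ = √12: A = (-2 - (-6)r₂)/√12 = -3 + \frac{2 \sqrt{3}}{3}, and B = -6 - A = -3 - \frac{2 \sqrt{3}}{3}.
So h(n) = \left(-3 + \frac{2 \sqrt{3}}{3}\right)\left(1 + \sqrt{3}\right)^n + \left(-3 - \frac{2 \sqrt{3}}{3}\right)\left(1 - \sqrt{3}\right)^n.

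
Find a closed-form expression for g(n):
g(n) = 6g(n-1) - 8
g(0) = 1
First-order linear non-homogeneous.
Homogeneous solution: g_h(n) = A·(6)^n.
Try constant particular solution g_p = K: K = 6K - 8 ⇒ K = \frac{8}{5}.
General: g(n) = A·(6)^n + \frac{8}{5}.
Apply g(0) = 1: A + \frac{8}{5} = 1 ⇒ A = - \frac{3}{5}.
So g(n) = \frac{8}{5} - \frac{3 \cdot 6^{n}}{5}.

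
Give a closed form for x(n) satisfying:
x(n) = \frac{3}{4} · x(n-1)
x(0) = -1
Pure geometric recurrence with ratio \frac{3}{4}.
By induction x(n) = x(0) · (\frac{3}{4})^n = - \left(\frac{3}{4}\right)^{n}.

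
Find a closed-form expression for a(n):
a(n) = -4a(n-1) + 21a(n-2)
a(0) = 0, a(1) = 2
Characteristic equation: x² + 4x - 21 = 0, which factors as (x - (-7))(x - (3)) = 0.
Roots r₁ = -7, r₂ = 3 (distinct).
General solution: a(n) = A·(-7)^n + B·(3)^n.
From a(0) = 0: A + B = 0.
From a(1) = 2: -7A + 3B = 2.
Solving: A = - \frac{1}{5}, B = \frac{1}{5}.
So a(n) = - \frac{\left(-7\right)^{n}}{5} + \frac{3^{n}}{5}.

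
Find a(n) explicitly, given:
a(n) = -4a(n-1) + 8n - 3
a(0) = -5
First-order linear with linear forcing.
Homogeneous solution: a_h(n) = A·(-4)^n.
Try particular a_p(n) = pn + q. Substituting:
  pn + q = -4(p(n-1) + q) + 8n - 3.
Matching the n-coefficient: p = -4p + 8 ⇒ p = \frac{8}{5}.
Matching constants: q = 4p - 4q - 3 ⇒ q = \frac{17}{25}.
General: a(n) = A·(-4)^n + \frac{8 n}{5} + \frac{17}{25}.
Apply a(0) = -5: A + \frac{17}{25} = -5 ⇒ A = - \frac{142}{25}.
So a(n) = - \frac{142 \left(-4\right)^{n}}{25} + \frac{8 n}{5} + \frac{17}{25}.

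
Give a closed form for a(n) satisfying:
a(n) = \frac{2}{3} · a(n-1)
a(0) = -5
Pure geometric recurrence with ratio \frac{2}{3}.
By induction a(n) = a(0) · (\frac{2}{3})^n = - 5 \left(\frac{2}{3}\right)^{n}.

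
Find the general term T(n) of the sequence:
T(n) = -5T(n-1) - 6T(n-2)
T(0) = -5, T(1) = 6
Characteristic equation: x² + 5x + 6 = 0, which factors as (x - (-2))(x - (-3)) = 0.
Roots r₁ = -2, r₂ = -3 (distinct).
General solution: T(n) = A·(-2)^n + B·(-3)^n.
From T(0) = -5: A + B = -5.
From T(1) = 6: -2A - 3B = 6.
Solving: A = -9, B = 4.
So T(n) = - 9 \left(-2\right)^{n} + 4 \left(-3\right)^{n}.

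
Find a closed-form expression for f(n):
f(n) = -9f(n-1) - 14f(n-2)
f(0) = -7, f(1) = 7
Characteristic equation: x² + 9x + 14 = 0, which factors as (x - (-2))(x - (-7)) = 0.
Roots r₁ = -2, r₂ = -7 (distinct).
General solution: f(n) = A·(-2)^n + B·(-7)^n.
From f(0) = -7: A + B = -7.
From f(1) = 7: -2A - 7B = 7.
Solving: A = - \frac{42}{5}, B = \frac{7}{5}.
So f(n) = - \frac{42 \left(-2\right)^{n}}{5} + \frac{7 \left(-7\right)^{n}}{5}.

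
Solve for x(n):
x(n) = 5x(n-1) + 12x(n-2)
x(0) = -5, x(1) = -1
Characteristic equation: x² - 5x - 12 = 0.
Discriminant Δ = (5)² + 4·(12) = 73.
Roots r₁,₂ = (5 ± √73)/2, so r₁ = \frac{5}{2} + \frac{\sqrt{73}}{2}, r₂ = \frac{5}{2} - \frac{\sqrt{73}}{2}.
General solution: x(n) = A·r₁^n + B·r₂^n.
From the initial conditions, A + B = -5 and r₁A + r₂B = -1.
Since r₁ - r₂ = √73: A = (-1 - (-5)r₂)/√73 = - \frac{5}{2} + \frac{23 \sqrt{73}}{146}, and B = -5 - A = - \frac{5}{2} - \frac{23 \sqrt{73}}{146}.
So x(n) = \left(- \frac{5}{2} + \frac{23 \sqrt{73}}{146}\right)\left(\frac{5}{2} + \frac{\sqrt{73}}{2}\right)^n + \left(- \frac{5}{2} - \frac{23 \sqrt{73}}{146}\right)\left(\frac{5}{2} - \frac{\sqrt{73}}{2}\right)^n.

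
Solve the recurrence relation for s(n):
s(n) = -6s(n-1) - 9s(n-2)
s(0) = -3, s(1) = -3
Characteristic equation: x² + 6x + 9 = 0, which is (x - (-3))².
Repeated root r = -3.
General solution: s(n) = (A + Bn)·(-3)^n.
From s(0) = -3: A = -3.
From s(1) = -3: (A + B)·(-3) = -3 ⇒ B = 4.
So s(n) = \left(4 n - 3\right) \cdot (-3)^n.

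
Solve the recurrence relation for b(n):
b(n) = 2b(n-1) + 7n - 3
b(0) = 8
First-order linear with linear forcing.
Homogeneous solution: b_h(n) = A·(2)^n.
Try particular b_p(n) = pn + q. Substituting:
  pn + q = 2(p(n-1) + q) + 7n - 3.
Matching the n-coefficient: p = 2p + 7 ⇒ p = -7.
Matching constants: q = -2p + 2q - 3 ⇒ q = -11.
General: b(n) = A·(2)^n - 7 n - 11.
Apply b(0) = 8: A - 11 = 8 ⇒ A = 19.
So b(n) = 19 \cdot 2^{n} - 7 n - 11.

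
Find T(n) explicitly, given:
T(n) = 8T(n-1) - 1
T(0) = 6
First-order linear non-homogeneous.
Homogeneous solution: T_h(n) = A·(8)^n.
Try constant particular solution T_p = K: K = 8K - 1 ⇒ K = \frac{1}{7}.
General: T(n) = A·(8)^n + \frac{1}{7}.
Apply T(0) = 6: A + \frac{1}{7} = 6 ⇒ A = \frac{41}{7}.
So T(n) = \frac{41 \cdot 8^{n}}{7} + \frac{1}{7}.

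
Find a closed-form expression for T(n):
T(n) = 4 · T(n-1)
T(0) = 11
Pure geometric recurrence with ratio 4.
By induction T(n) = T(0) · (4)^n = 11 \cdot 4^{n}.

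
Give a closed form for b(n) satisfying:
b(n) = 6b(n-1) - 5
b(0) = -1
First-order linear non-homogeneous.
Homogeneous solution: b_h(n) = A·(6)^n.
Try constant particular solution b_p = K: K = 6K - 5 ⇒ K = 1.
General: b(n) = A·(6)^n + 1.
Apply b(0) = -1: A + 1 = -1 ⇒ A = -2.
So b(n) = 1 - 2 \cdot 6^{n}.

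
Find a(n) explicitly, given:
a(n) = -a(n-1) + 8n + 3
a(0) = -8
First-order linear with linear forcing.
Homogeneous solution: a_h(n) = A·(-1)^n.
Try particular a_p(n) = pn + q. Substituting:
  pn + q = -(p(n-1) + q) + 8n + 3.
Matching the n-coefficient: p = -p + 8 ⇒ p = 4.
Matching constants: q = p - q + 3 ⇒ q = \frac{7}{2}.
General: a(n) = A·(-1)^n + 4 n + \frac{7}{2}.
Apply a(0) = -8: A + \frac{7}{2} = -8 ⇒ A = - \frac{23}{2}.
So a(n) = - \frac{23 \left(-1\right)^{n}}{2} + 4 n + \frac{7}{2}.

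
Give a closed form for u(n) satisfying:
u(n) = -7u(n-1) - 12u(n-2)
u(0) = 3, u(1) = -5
Characteristic equation: x² + 7x + 12 = 0, which factors as (x - (-3))(x - (-4)) = 0.
Roots r₁ = -3, r₂ = -4 (distinct).
General solution: u(n) = A·(-3)^n + B·(-4)^n.
From u(0) = 3: A + B = 3.
From u(1) = -5: -3A - 4B = -5.
Solving: A = 7, B = -4.
So u(n) = 7 \left(-3\right)^{n} - 4 \left(-4\right)^{n}.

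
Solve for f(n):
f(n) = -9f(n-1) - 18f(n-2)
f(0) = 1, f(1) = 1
Characteristic equation: x² + 9x + 18 = 0, which factors as (x - (-3))(x - (-6)) = 0.
Roots r₁ = -3, r₂ = -6 (distinct).
General solution: f(n) = A·(-3)^n + B·(-6)^n.
From f(0) = 1: A + B = 1.
From f(1) = 1: -3A - 6B = 1.
Solving: A = \frac{7}{3}, B = - \frac{4}{3}.
So f(n) = \frac{7 \left(-3\right)^{n}}{3} - \frac{4 \left(-6\right)^{n}}{3}.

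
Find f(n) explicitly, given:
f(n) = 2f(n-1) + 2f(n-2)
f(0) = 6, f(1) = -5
Characteristic equation: x² - 2x - 2 = 0.
Discriminant Δ = (2)² + 4·(2) = 12.
Roots r₁,₂ = (2 ± √12)/2, so r₁ = 1 + \sqrt{3}, r₂ = 1 - \sqrt{3}.
General solution: f(n) = A·r₁^n + B·r₂^n.
From the initial conditions, A + B = 6 and r₁A + r₂B = -5.
Since r₁ - r₂ = √12: A = (-5 - (6)r₂)/√12 = 3 - \frac{11 \sqrt{3}}{6}, and B = 6 - A = 3 + \frac{11 \sqrt{3}}{6}.
So f(n) = \left(3 - \frac{11 \sqrt{3}}{6}\right)\left(1 + \sqrt{3}\right)^n + \left(3 + \frac{11 \sqrt{3}}{6}\right)\left(1 - \sqrt{3}\right)^n.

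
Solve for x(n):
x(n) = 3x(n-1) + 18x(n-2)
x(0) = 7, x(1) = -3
Characteristic equation: x² - 3x - 18 = 0, which factors as (x - (-3))(x - (6)) = 0.
Roots r₁ = -3, r₂ = 6 (distinct).
General solution: x(n) = A·(-3)^n + B·(6)^n.
From x(0) = 7: A + B = 7.
From x(1) = -3: -3A + 6B = -3.
Solving: A = 5, B = 2.
So x(n) = 5 \left(-3\right)^{n} + 2 \cdot 6^{n}.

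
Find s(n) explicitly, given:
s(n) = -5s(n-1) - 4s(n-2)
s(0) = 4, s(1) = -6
Characteristic equation: x² + 5x + 4 = 0, which factors as (x - (-1))(x - (-4)) = 0.
Roots r₁ = -1, r₂ = -4 (distinct).
General solution: s(n) = A·(-1)^n + B·(-4)^n.
From s(0) = 4: A + B = 4.
From s(1) = -6: -A - 4B = -6.
Solving: A = \frac{10}{3}, B = \frac{2}{3}.
So s(n) = \frac{10 \left(-1\right)^{n}}{3} + \frac{2 \left(-4\right)^{n}}{3}.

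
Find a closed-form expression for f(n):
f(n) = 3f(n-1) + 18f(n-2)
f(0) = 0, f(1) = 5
Characteristic equation: x² - 3x - 18 = 0, which factors as (x - (6))(x - (-3)) = 0.
Roots r₁ = 6, r₂ = -3 (distinct).
General solution: f(n) = A·(6)^n + B·(-3)^n.
From f(0) = 0: A + B = 0.
From f(1) = 5: 6A - 3B = 5.
Solving: A = \frac{5}{9}, B = - \frac{5}{9}.
So f(n) = - \frac{5 \left(-3\right)^{n}}{9} + \frac{5 \cdot 6^{n}}{9}.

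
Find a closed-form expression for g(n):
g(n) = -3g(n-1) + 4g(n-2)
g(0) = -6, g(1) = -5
Characteristic equation: x² + 3x - 4 = 0, which factors as (x - (1))(x - (-4)) = 0.
Roots r₁ = 1, r₂ = -4 (distinct).
General solution: g(n) = A·(1)^n + B·(-4)^n.
From g(0) = -6: A + B = -6.
From g(1) = -5: A - 4B = -5.
Solving: A = - \frac{29}{5}, B = - \frac{1}{5}.
So g(n) = - \frac{\left(-4\right)^{n}}{5} - \frac{29}{5}.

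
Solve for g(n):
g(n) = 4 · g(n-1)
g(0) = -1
Pure geometric recurrence with ratio 4.
By induction g(n) = g(0) · (4)^n = - 4^{n}.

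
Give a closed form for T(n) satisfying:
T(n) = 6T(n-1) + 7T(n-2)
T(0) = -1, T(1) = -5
Characteristic equation: x² - 6x - 7 = 0, which factors as (x - (7))(x - (-1)) = 0.
Roots r₁ = 7, r₂ = -1 (distinct).
General solution: T(n) = A·(7)^n + B·(-1)^n.
From T(0) = -1: A + B = -1.
From T(1) = -5: 7A - B = -5.
Solving: A = - \frac{3}{4}, B = - \frac{1}{4}.
So T(n) = - \frac{\left(-1\right)^{n}}{4} - \frac{3 \cdot 7^{n}}{4}.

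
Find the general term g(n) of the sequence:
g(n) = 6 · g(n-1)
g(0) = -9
Pure geometric recurrence with ratio 6.
By induction g(n) = g(0) · (6)^n = - 9 \cdot 6^{n}.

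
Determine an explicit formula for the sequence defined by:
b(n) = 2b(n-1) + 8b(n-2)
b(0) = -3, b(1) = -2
Characteristic equation: x² - 2x - 8 = 0, which factors as (x - (4))(x - (-2)) = 0.
Roots r₁ = 4, r₂ = -2 (distinct).
General solution: b(n) = A·(4)^n + B·(-2)^n.
From b(0) = -3: A + B = -3.
From b(1) = -2: 4A - 2B = -2.
Solving: A = - \frac{4}{3}, B = - \frac{5}{3}.
So b(n) = - \frac{5 \left(-2\right)^{n}}{3} - \frac{4 \cdot 4^{n}}{3}.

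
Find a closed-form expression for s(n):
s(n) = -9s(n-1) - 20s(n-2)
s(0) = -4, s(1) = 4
Characteristic equation: x² + 9x + 20 = 0, which factors as (x - (-4))(x - (-5)) = 0.
Roots r₁ = -4, r₂ = -5 (distinct).
General solution: s(n) = A·(-4)^n + B·(-5)^n.
From s(0) = -4: A + B = -4.
From s(1) = 4: -4A - 5B = 4.
Solving: A = -16, B = 12.
So s(n) = - 16 \left(-4\right)^{n} + 12 \left(-5\right)^{n}.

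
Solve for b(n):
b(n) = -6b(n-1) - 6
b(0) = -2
First-order linear non-homogeneous.
Homogeneous solution: b_h(n) = A·(-6)^n.
Try constant particular solution b_p = K: K = -6K - 6 ⇒ K = - \frac{6}{7}.
General: b(n) = A·(-6)^n - \frac{6}{7}.
Apply b(0) = -2: A - \frac{6}{7} = -2 ⇒ A = - \frac{8}{7}.
So b(n) = - \frac{8 \left(-6\right)^{n}}{7} - \frac{6}{7}.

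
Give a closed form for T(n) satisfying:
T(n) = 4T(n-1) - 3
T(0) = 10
First-order linear non-homogeneous.
Homogeneous solution: T_h(n) = A·(4)^n.
Try constant particular solution T_p = K: K = 4K - 3 ⇒ K = 1.
General: T(n) = A·(4)^n + 1.
Apply T(0) = 10: A + 1 = 10 ⇒ A = 9.
So T(n) = 9 \cdot 4^{n} + 1.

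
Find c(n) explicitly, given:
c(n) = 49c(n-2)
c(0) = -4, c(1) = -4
Characteristic equation: x² - 49 = 0, which factors as (x - (-7))(x - (7)) = 0.
Roots r₁ = -7, r₂ = 7 (distinct).
General solution: c(n) = A·(-7)^n + B·(7)^n.
From c(0) = -4: A + B = -4.
From c(1) = -4: -7A + 7B = -4.
Solving: A = - \frac{12}{7}, B = - \frac{16}{7}.
So c(n) = - \frac{12 \left(-7\right)^{n}}{7} - \frac{16 \cdot 7^{n}}{7}.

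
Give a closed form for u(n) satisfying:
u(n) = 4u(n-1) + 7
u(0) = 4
First-order linear non-homogeneous.
Homogeneous solution: u_h(n) = A·(4)^n.
Try constant particular solution u_p = K: K = 4K + 7 ⇒ K = - \frac{7}{3}.
General: u(n) = A·(4)^n - \frac{7}{3}.
Apply u(0) = 4: A - \frac{7}{3} = 4 ⇒ A = \frac{19}{3}.
So u(n) = \frac{19 \cdot 4^{n}}{3} - \frac{7}{3}.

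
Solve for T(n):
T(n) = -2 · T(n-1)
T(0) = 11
Pure geometric recurrence with ratio -2.
By induction T(n) = T(0) · (-2)^n = 11 \left(-2\right)^{n}.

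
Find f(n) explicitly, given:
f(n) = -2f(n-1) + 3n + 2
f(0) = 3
First-order linear with linear forcing.
Homogeneous solution: f_h(n) = A·(-2)^n.
Try particular f_p(n) = pn + q. Substituting:
  pn + q = -2(p(n-1) + q) + 3n + 2.
Matching the n-coefficient: p = -2p + 3 ⇒ p = 1.
Matching constants: q = 2p - 2q + 2 ⇒ q = \frac{4}{3}.
General: f(n) = A·(-2)^n + n + \frac{4}{3}.
Apply f(0) = 3: A + \frac{4}{3} = 3 ⇒ A = \frac{5}{3}.
So f(n) = \frac{5 \left(-2\right)^{n}}{3} + n + \frac{4}{3}.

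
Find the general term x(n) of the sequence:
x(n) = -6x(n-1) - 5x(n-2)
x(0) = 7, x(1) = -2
Characteristic equation: x² + 6x + 5 = 0, which factors as (x - (-1))(x - (-5)) = 0.
Roots r₁ = -1, r₂ = -5 (distinct).
General solution: x(n) = A·(-1)^n + B·(-5)^n.
From x(0) = 7: A + B = 7.
From x(1) = -2: -A - 5B = -2.
Solving: A = \frac{33}{4}, B = - \frac{5}{4}.
So x(n) = \frac{33 \left(-1\right)^{n}}{4} - \frac{5 \left(-5\right)^{n}}{4}.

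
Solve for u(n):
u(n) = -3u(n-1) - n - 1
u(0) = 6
First-order linear with linear forcing.
Homogeneous solution: u_h(n) = A·(-3)^n.
Try particular u_p(n) = pn + q. Substituting:
  pn + q = -3(p(n-1) + q) - n - 1.
Matching the n-coefficient: p = -3p - 1 ⇒ p = - \frac{1}{4}.
Matching constants: q = 3p - 3q - 1 ⇒ q = - \frac{7}{16}.
General: u(n) = A·(-3)^n - \frac{n}{4} - \frac{7}{16}.
Apply u(0) = 6: A - \frac{7}{16} = 6 ⇒ A = \frac{103}{16}.
So u(n) = \frac{103 \left(-3\right)^{n}}{16} - \frac{n}{4} - \frac{7}{16}.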